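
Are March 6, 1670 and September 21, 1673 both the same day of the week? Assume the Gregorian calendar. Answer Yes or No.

Yes

From Mar 6, 1670 to Sep 21, 1673 is 1295 days.
1295 mod 7 = 0, so they are the same weekday.
(Mar 6, 1670 is a Thursday; Sep 21, 1673 is a Thursday.)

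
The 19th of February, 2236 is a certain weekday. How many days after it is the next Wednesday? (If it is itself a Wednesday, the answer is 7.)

5

Feb 19, 2236 is a Friday.
From Friday to the next Wednesday is 5 days.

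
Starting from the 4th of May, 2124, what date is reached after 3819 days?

+365 (one year) → May 4, 2125 (3454 left).
+365 (one year) → May 4, 2126 (3089 left).
+365 (one year) → May 4, 2127 (2724 left).
+366 (one year; includes Feb 29, 2128) → May 4, 2128 (2358 left).
+365 (one year) → May 4, 2129 (1993 left).
+365 (one year) → May 4, 2130 (1628 left).
+365 (one year) → May 4, 2131 (1263 left).
+366 (one year; includes Feb 29, 2132) → May 4, 2132 (897 left).
+365 (one year) → May 4, 2133 (532 left).
+365 (one year) → May 4, 2134 (167 left).
May has 31 days: +28 → Jun 1, 2134 (139 left).
Jun has 30 days: +30 → Jul 1, 2134 (109 left).
Jul has 31 days: +31 → Aug 1, 2134 (78 left).
Aug has 31 days: +31 → Sep 1, 2134 (47 left).
Sep has 30 days: +30 → Oct 1, 2134 (17 left).
+17 → Oct 18, 2134.

October 18, 2134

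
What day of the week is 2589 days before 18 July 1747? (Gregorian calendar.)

Jul 18, 1747 is a Tuesday.
2589 mod 7 = 6, so 2589 days before a Tuesday is Tuesday − 6 = Wednesday.

Wednesday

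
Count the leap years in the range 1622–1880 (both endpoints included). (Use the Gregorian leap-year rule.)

63

Multiples of 4 in [1622,1880]: 65.
Of those, multiples of 100: 2 (not leap unless ÷400).
Multiples of 400: 0.
Leap years = 65 − 2 + 0 = 63.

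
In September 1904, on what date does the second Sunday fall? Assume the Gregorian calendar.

September 1, 1904 is a Thursday.
The first Sunday is therefore September 4 (3 days later).
The second Sunday is 4 + 1×7 = September 11.

September 11, 1904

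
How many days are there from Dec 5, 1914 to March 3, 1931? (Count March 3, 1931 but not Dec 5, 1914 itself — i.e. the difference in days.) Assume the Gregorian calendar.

Dec 5, 1914 → Dec 5, 1915: 365 days.
Dec 5, 1915 → Dec 5, 1916: 366 days (Feb 29, 1916 is in that span).
Dec 5, 1916 → Dec 5, 1917: 365 days.
Dec 5, 1917 → Dec 5, 1918: 365 days.
Dec 5, 1918 → Dec 5, 1919: 365 days.
Dec 5, 1919 → Dec 5, 1920: 366 days (Feb 29, 1920 is in that span).
Dec 5, 1920 → Dec 5, 1921: 365 days.
Dec 5, 1921 → Dec 5, 1922: 365 days.
Dec 5, 1922 → Dec 5, 1923: 365 days.
Dec 5, 1923 → Dec 5, 1924: 366 days (Feb 29, 1924 is in that span).
Dec 5, 1924 → Dec 5, 1925: 365 days.
Dec 5, 1925 → Dec 5, 1926: 365 days.
Dec 5, 1926 → Dec 5, 1927: 365 days.
Dec 5, 1927 → Dec 5, 1928: 366 days (Feb 29, 1928 is in that span).
Dec 5, 1928 → Dec 5, 1929: 365 days.
Dec 5, 1929 → Dec 5, 1930: 365 days.
Dec 5, 1930 → Jan 5, 1931: 31 days (December has 31).
Jan 5, 1931 → Feb 5, 1931: 31 days (January has 31).
Feb 5, 1931 → Mar 3, 1931: 26 days.
Total: 5932 days.

5932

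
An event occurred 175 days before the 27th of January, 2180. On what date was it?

August 5, 2179

−27 → Dec 31, 2179 (end of Dec, 31 days; 148 left).
−31 → Nov 30, 2179 (end of Nov, 30 days; 117 left).
−30 → Oct 31, 2179 (end of Oct, 31 days; 87 left).
−31 → Sep 30, 2179 (end of Sep, 30 days; 56 left).
−30 → Aug 31, 2179 (end of Aug, 31 days; 26 left).
−26 → Aug 5, 2179.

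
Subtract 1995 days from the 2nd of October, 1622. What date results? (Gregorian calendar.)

April 16, 1617

−365 (one year) → Oct 2, 1621 (1630 left).
−365 (one year) → Oct 2, 1620 (1265 left).
−366 (one year; includes Feb 29, 1620) → Oct 2, 1619 (899 left).
−365 (one year) → Oct 2, 1618 (534 left).
−365 (one year) → Oct 2, 1617 (169 left).
−2 → Sep 30, 1617 (end of Sep, 30 days; 167 left).
−30 → Aug 31, 1617 (end of Aug, 31 days; 137 left).
−31 → Jul 31, 1617 (end of Jul, 31 days; 106 left).
−31 → Jun 30, 1617 (end of Jun, 30 days; 75 left).
−30 → May 31, 1617 (end of May, 31 days; 45 left).
−31 → Apr 30, 1617 (end of Apr, 30 days; 14 left).
−14 → Apr 16, 1617.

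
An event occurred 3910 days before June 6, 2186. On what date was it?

September 22, 2175

−365 (one year) → Jun 6, 2185 (3545 left).
−365 (one year) → Jun 6, 2184 (3180 left).
−366 (one year; includes Feb 29, 2184) → Jun 6, 2183 (2814 left).
−365 (one year) → Jun 6, 2182 (2449 left).
−365 (one year) → Jun 6, 2181 (2084 left).
−365 (one year) → Jun 6, 2180 (1719 left).
−366 (one year; includes Feb 29, 2180) → Jun 6, 2179 (1353 left).
−365 (one year) → Jun 6, 2178 (988 left).
−365 (one year) → Jun 6, 2177 (623 left).
−365 (one year) → Jun 6, 2176 (258 left).
−6 → May 31, 2176 (end of May, 31 days; 252 left).
−31 → Apr 30, 2176 (end of Apr, 30 days; 221 left).
−30 → Mar 31, 2176 (end of Mar, 31 days; 191 left).
−31 → Feb 29, 2176 (end of Feb, 29 days; 160 left).
−29 → Jan 31, 2176 (end of Jan, 31 days; 131 left).
−31 → Dec 31, 2175 (end of Dec, 31 days; 100 left).
−31 → Nov 30, 2175 (end of Nov, 30 days; 69 left).
−30 → Oct 31, 2175 (end of Oct, 31 days; 39 left).
−31 → Sep 30, 2175 (end of Sep, 30 days; 8 left).
−8 → Sep 22, 2175.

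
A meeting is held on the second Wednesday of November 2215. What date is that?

November 1, 2215 is a Wednesday.
The first Wednesday is therefore November 1 (same day).
The second Wednesday is 1 + 1×7 = November 8.

November 8, 2215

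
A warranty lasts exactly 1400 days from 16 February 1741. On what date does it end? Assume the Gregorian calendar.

+365 (one year) → Feb 16, 1742 (1035 left).
+365 (one year) → Feb 16, 1743 (670 left).
+365 (one year) → Feb 16, 1744 (305 left).
Feb has 29 days: +14 → Mar 1, 1744 (291 left).
Mar has 31 days: +31 → Apr 1, 1744 (260 left).
Apr has 30 days: +30 → May 1, 1744 (230 left).
May has 31 days: +31 → Jun 1, 1744 (199 left).
Jun has 30 days: +30 → Jul 1, 1744 (169 left).
Jul has 31 days: +31 → Aug 1, 1744 (138 left).
Aug has 31 days: +31 → Sep 1, 1744 (107 left).
Sep has 30 days: +30 → Oct 1, 1744 (77 left).
Oct has 31 days: +31 → Nov 1, 1744 (46 left).
Nov has 30 days: +30 → Dec 1, 1744 (16 left).
+16 → Dec 17, 1744.

December 17, 1744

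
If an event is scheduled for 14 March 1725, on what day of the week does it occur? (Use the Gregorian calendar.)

Wednesday

Doomsday rule: the anchor day for the 1700s is Sunday. For year 25: 25÷12 = 2 r 1, and 1÷4 = 0, so 2+1+0 = 3.
Sunday + 3 ≡ Wednesday — that's 1725's doomsday.
In March the doomsday date is Mar 14.
Mar 14 is the doomsday itself: Wednesday.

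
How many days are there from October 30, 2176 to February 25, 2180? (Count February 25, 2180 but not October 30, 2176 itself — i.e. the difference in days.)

1213

Oct 30, 2176 → Oct 30, 2177: 365 days.
Oct 30, 2177 → Oct 30, 2178: 365 days.
Oct 30, 2178 → Oct 30, 2179: 365 days.
Oct 30, 2179 → Nov 30, 2179: 31 days (October has 31).
Nov 30, 2179 → Dec 30, 2179: 30 days (November has 30).
Dec 30, 2179 → Jan 30, 2180: 31 days (December has 31).
Jan 30, 2180 → Feb 25, 2180: 26 days.
Total: 1213 days.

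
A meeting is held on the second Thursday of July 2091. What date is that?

July 1, 2091 is a Sunday.
The first Thursday is therefore July 5 (4 days later).
The second Thursday is 5 + 1×7 = July 12.

July 12, 2091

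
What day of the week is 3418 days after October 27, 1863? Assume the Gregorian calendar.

Oct 27, 1863 is a Tuesday.
3418 mod 7 = 2, so 3418 days after a Tuesday is Tuesday + 2 = Thursday.

Thursday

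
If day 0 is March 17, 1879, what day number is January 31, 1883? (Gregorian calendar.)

1416

Mar 17, 1879 → Mar 17, 1880: 366 days (Feb 29, 1880 is in that span).
Mar 17, 1880 → Mar 17, 1881: 365 days.
Mar 17, 1881 → Mar 17, 1882: 365 days.
Mar 17, 1882 → Apr 17, 1882: 31 days (March has 31).
Apr 17, 1882 → May 17, 1882: 30 days (April has 30).
May 17, 1882 → Jun 17, 1882: 31 days (May has 31).
Jun 17, 1882 → Jul 17, 1882: 30 days (June has 30).
Jul 17, 1882 → Aug 17, 1882: 31 days (July has 31).
Aug 17, 1882 → Sep 17, 1882: 31 days (August has 31).
Sep 17, 1882 → Oct 17, 1882: 30 days (September has 30).
Oct 17, 1882 → Nov 17, 1882: 31 days (October has 31).
Nov 17, 1882 → Dec 17, 1882: 30 days (November has 30).
Dec 17, 1882 → Jan 17, 1883: 31 days (December has 31).
Jan 17, 1883 → Jan 31, 1883: 14 days.
Total: 1416 days.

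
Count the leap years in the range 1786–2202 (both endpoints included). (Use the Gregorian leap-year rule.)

Multiples of 4 in [1786,2202]: 104.
Of those, multiples of 100: 5 (not leap unless ÷400).
Multiples of 400: 1.
Leap years = 104 − 5 + 1 = 100.

100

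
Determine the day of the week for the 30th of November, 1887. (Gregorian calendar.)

Doomsday rule: the anchor day for the 1800s is Friday. For year 87: 87÷12 = 7 r 3, and 3÷4 = 0, so 7+3+0 = 10.
Friday + 10 ≡ Monday — that's 1887's doomsday.
In November the doomsday date is Nov 7.
Nov 30 is 23 days after Nov 7; 23 mod 7 = 2, so Monday + 2 = Wednesday.

Wednesday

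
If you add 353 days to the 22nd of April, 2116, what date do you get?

April 10, 2117

Apr has 30 days: +9 → May 1, 2116 (344 left).
May has 31 days: +31 → Jun 1, 2116 (313 left).
Jun has 30 days: +30 → Jul 1, 2116 (283 left).
Jul has 31 days: +31 → Aug 1, 2116 (252 left).
Aug has 31 days: +31 → Sep 1, 2116 (221 left).
Sep has 30 days: +30 → Oct 1, 2116 (191 left).
Oct has 31 days: +31 → Nov 1, 2116 (160 left).
Nov has 30 days: +30 → Dec 1, 2116 (130 left).
Dec has 31 days: +31 → Jan 1, 2117 (99 left).
Jan has 31 days: +31 → Feb 1, 2117 (68 left).
Feb has 28 days: +28 → Mar 1, 2117 (40 left).
Mar has 31 days: +31 → Apr 1, 2117 (9 left).
+9 → Apr 10, 2117.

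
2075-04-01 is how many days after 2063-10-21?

Oct 21, 2063 → Oct 21, 2064: 366 days (Feb 29, 2064 is in that span).
Oct 21, 2064 → Oct 21, 2065: 365 days.
Oct 21, 2065 → Oct 21, 2066: 365 days.
Oct 21, 2066 → Oct 21, 2067: 365 days.
Oct 21, 2067 → Oct 21, 2068: 366 days (Feb 29, 2068 is in that span).
Oct 21, 2068 → Oct 21, 2069: 365 days.
Oct 21, 2069 → Oct 21, 2070: 365 days.
Oct 21, 2070 → Oct 21, 2071: 365 days.
Oct 21, 2071 → Oct 21, 2072: 366 days (Feb 29, 2072 is in that span).
Oct 21, 2072 → Oct 21, 2073: 365 days.
Oct 21, 2073 → Oct 21, 2074: 365 days.
Oct 21, 2074 → Nov 21, 2074: 31 days (October has 31).
Nov 21, 2074 → Dec 21, 2074: 30 days (November has 30).
Dec 21, 2074 → Jan 21, 2075: 31 days (December has 31).
Jan 21, 2075 → Feb 21, 2075: 31 days (January has 31).
Feb 21, 2075 → Mar 21, 2075: 28 days (February has 28).
Mar 21, 2075 → Apr 1, 2075: 11 days.
Total: 4180 days.

4180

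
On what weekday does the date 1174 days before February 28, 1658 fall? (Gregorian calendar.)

Saturday

Feb 28, 1658 is a Thursday.
1174 mod 7 = 5, so 1174 days before a Thursday is Thursday − 5 = Saturday.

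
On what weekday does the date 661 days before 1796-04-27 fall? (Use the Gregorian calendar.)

Apr 27, 1796 is a Wednesday.
661 mod 7 = 3, so 661 days before a Wednesday is Wednesday − 3 = Sunday.

Sunday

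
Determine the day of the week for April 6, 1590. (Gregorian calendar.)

Friday

Doomsday rule: the anchor day for the 1500s is Wednesday. For year 90: 90÷12 = 7 r 6, and 6÷4 = 1, so 7+6+1 = 14.
Wednesday + 14 ≡ Wednesday — that's 1590's doomsday.
In April the doomsday date is Apr 4.
Apr 6 is 2 days after Apr 4; 2 mod 7 = 2, so Wednesday + 2 = Friday.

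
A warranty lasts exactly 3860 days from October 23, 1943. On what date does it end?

+366 (one year; includes Feb 29, 1944) → Oct 23, 1944 (3494 left).
+365 (one year) → Oct 23, 1945 (3129 left).
+365 (one year) → Oct 23, 1946 (2764 left).
+365 (one year) → Oct 23, 1947 (2399 left).
+366 (one year; includes Feb 29, 1948) → Oct 23, 1948 (2033 left).
+365 (one year) → Oct 23, 1949 (1668 left).
+365 (one year) → Oct 23, 1950 (1303 left).
+365 (one year) → Oct 23, 1951 (938 left).
+366 (one year; includes Feb 29, 1952) → Oct 23, 1952 (572 left).
+365 (one year) → Oct 23, 1953 (207 left).
Oct has 31 days: +9 → Nov 1, 1953 (198 left).
Nov has 30 days: +30 → Dec 1, 1953 (168 left).
Dec has 31 days: +31 → Jan 1, 1954 (137 left).
Jan has 31 days: +31 → Feb 1, 1954 (106 left).
Feb has 28 days: +28 → Mar 1, 1954 (78 left).
Mar has 31 days: +31 → Apr 1, 1954 (47 left).
Apr has 30 days: +30 → May 1, 1954 (17 left).
+17 → May 18, 1954.

May 18, 1954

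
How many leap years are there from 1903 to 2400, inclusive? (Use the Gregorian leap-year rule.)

122

Multiples of 4 in [1903,2400]: 125.
Of those, multiples of 100: 5 (not leap unless ÷400).
Multiples of 400: 2.
Leap years = 125 − 5 + 2 = 122.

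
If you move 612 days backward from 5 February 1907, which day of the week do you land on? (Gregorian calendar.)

Saturday

First find the weekday of Feb 5, 1907. Doomsday rule: the anchor day for the 1900s is Wednesday. For year 07: 7÷12 = 0 r 7, and 7÷4 = 1, so 0+7+1 = 8.
Wednesday + 8 ≡ Thursday — that's 1907's doomsday.
In February the doomsday date is Feb 28 (1907 is not a leap year).
Feb 5 is 23 days before Feb 28; 23 mod 7 = 2, so Thursday − 2 = Tuesday.
612 mod 7 = 3, so 612 days before a Tuesday is Tuesday − 3 = Saturday.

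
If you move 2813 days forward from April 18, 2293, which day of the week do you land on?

Apr 18, 2293 is a Tuesday.
2813 mod 7 = 6, so 2813 days after a Tuesday is Tuesday + 6 = Monday.

Monday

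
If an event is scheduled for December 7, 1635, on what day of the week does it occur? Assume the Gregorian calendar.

Doomsday rule: the anchor day for the 1600s is Tuesday. For year 35: 35÷12 = 2 r 11, and 11÷4 = 2, so 2+11+2 = 15.
Tuesday + 15 ≡ Wednesday — that's 1635's doomsday.
In December the doomsday date is Dec 12.
Dec 7 is 5 days before Dec 12; 5 mod 7 = 5, so Wednesday − 5 = Friday.

Friday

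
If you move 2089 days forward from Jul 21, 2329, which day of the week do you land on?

Jul 21, 2329 is a Sunday.
2089 mod 7 = 3, so 2089 days after a Sunday is Sunday + 3 = Wednesday.

Wednesday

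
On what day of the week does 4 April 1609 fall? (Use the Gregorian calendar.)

Saturday

Doomsday rule: the anchor day for the 1600s is Tuesday. For year 09: 9÷12 = 0 r 9, and 9÷4 = 2, so 0+9+2 = 11.
Tuesday + 11 ≡ Saturday — that's 1609's doomsday.
In April the doomsday date is Apr 4.
Apr 4 is the doomsday itself: Saturday.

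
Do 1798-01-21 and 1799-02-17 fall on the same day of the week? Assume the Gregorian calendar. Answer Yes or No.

Yes

From Jan 21, 1798 to Feb 17, 1799 is 392 days.
392 mod 7 = 0, so they are the same weekday.
(Jan 21, 1798 is a Sunday; Feb 17, 1799 is a Sunday.)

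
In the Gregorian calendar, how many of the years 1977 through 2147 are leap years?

41

Multiples of 4 in [1977,2147]: 42.
Of those, multiples of 100: 2 (not leap unless ÷400).
Multiples of 400: 1.
Leap years = 42 − 2 + 1 = 41.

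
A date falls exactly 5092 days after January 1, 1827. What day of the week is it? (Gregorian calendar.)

First find the weekday of Jan 1, 1827. Doomsday rule: the anchor day for the 1800s is Friday. For year 27: 27÷12 = 2 r 3, and 3÷4 = 0, so 2+3+0 = 5.
Friday + 5 ≡ Wednesday — that's 1827's doomsday.
In January the doomsday date is Jan 3 (1827 is not a leap year).
Jan 1 is 2 days before Jan 3; 2 mod 7 = 2, so Wednesday − 2 = Monday.
5092 mod 7 = 3, so 5092 days after a Monday is Monday + 3 = Thursday.

Thursday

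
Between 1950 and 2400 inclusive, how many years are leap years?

110

Multiples of 4 in [1950,2400]: 113.
Of those, multiples of 100: 5 (not leap unless ÷400).
Multiples of 400: 2.
Leap years = 113 − 5 + 2 = 110.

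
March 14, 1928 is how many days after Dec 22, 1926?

Dec 22, 1926 → Dec 22, 1927: 365 days.
Dec 22, 1927 → Jan 22, 1928: 31 days (December has 31).
Jan 22, 1928 → Feb 22, 1928: 31 days (January has 31).
Feb 22, 1928 → Mar 14, 1928: 21 days.
Total: 448 days.

448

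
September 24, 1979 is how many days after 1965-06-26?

5203

Jun 26, 1965 → Jun 26, 1966: 365 days.
Jun 26, 1966 → Jun 26, 1967: 365 days.
Jun 26, 1967 → Jun 26, 1968: 366 days (Feb 29, 1968 is in that span).
Jun 26, 1968 → Jun 26, 1969: 365 days.
Jun 26, 1969 → Jun 26, 1970: 365 days.
Jun 26, 1970 → Jun 26, 1971: 365 days.
Jun 26, 1971 → Jun 26, 1972: 366 days (Feb 29, 1972 is in that span).
Jun 26, 1972 → Jun 26, 1973: 365 days.
Jun 26, 1973 → Jun 26, 1974: 365 days.
Jun 26, 1974 → Jun 26, 1975: 365 days.
Jun 26, 1975 → Jun 26, 1976: 366 days (Feb 29, 1976 is in that span).
Jun 26, 1976 → Jun 26, 1977: 365 days.
Jun 26, 1977 → Jun 26, 1978: 365 days.
Jun 26, 1978 → Jun 26, 1979: 365 days.
Jun 26, 1979 → Jul 26, 1979: 30 days (June has 30).
Jul 26, 1979 → Aug 26, 1979: 31 days (July has 31).
Aug 26, 1979 → Sep 24, 1979: 29 days.
Total: 5203 days.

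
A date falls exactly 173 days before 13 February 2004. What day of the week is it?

First find the weekday of Feb 13, 2004. Doomsday rule: the anchor day for the 2000s is Tuesday. For year 04: 4÷12 = 0 r 4, and 4÷4 = 1, so 0+4+1 = 5.
Tuesday + 5 ≡ Sunday — that's 2004's doomsday.
In February the doomsday date is Feb 29 (2004 is a leap year (divisible by 4)).
Feb 13 is 16 days before Feb 29; 16 mod 7 = 2, so Sunday − 2 = Friday.
173 mod 7 = 5, so 173 days before a Friday is Friday − 5 = Sunday.

Sunday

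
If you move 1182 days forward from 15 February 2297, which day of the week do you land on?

Sunday

First find the weekday of Feb 15, 2297. Doomsday rule: the anchor day for the 2200s is Friday. For year 97: 97÷12 = 8 r 1, and 1÷4 = 0, so 8+1+0 = 9.
Friday + 9 ≡ Sunday — that's 2297's doomsday.
In February the doomsday date is Feb 28 (2297 is not a leap year).
Feb 15 is 13 days before Feb 28; 13 mod 7 = 6, so Sunday − 6 = Monday.
1182 mod 7 = 6, so 1182 days after a Monday is Monday + 6 = Sunday.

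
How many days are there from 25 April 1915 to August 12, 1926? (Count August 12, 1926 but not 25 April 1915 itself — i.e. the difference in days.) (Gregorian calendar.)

Apr 25, 1915 → Apr 25, 1916: 366 days (Feb 29, 1916 is in that span).
Apr 25, 1916 → Apr 25, 1917: 365 days.
Apr 25, 1917 → Apr 25, 1918: 365 days.
Apr 25, 1918 → Apr 25, 1919: 365 days.
Apr 25, 1919 → Apr 25, 1920: 366 days (Feb 29, 1920 is in that span).
Apr 25, 1920 → Apr 25, 1921: 365 days.
Apr 25, 1921 → Apr 25, 1922: 365 days.
Apr 25, 1922 → Apr 25, 1923: 365 days.
Apr 25, 1923 → Apr 25, 1924: 366 days (Feb 29, 1924 is in that span).
Apr 25, 1924 → Apr 25, 1925: 365 days.
Apr 25, 1925 → Apr 25, 1926: 365 days.
Apr 25, 1926 → May 25, 1926: 30 days (April has 30).
May 25, 1926 → Jun 25, 1926: 31 days (May has 31).
Jun 25, 1926 → Jul 25, 1926: 30 days (June has 30).
Jul 25, 1926 → Aug 12, 1926: 18 days.
Total: 4127 days.

4127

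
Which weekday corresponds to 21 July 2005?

January 1, 2005 is a Saturday.
Jan 1, 2005 → Feb 1, 2005: 31 days (January has 31).
Feb 1, 2005 → Mar 1, 2005: 28 days (February has 28).
Mar 1, 2005 → Apr 1, 2005: 31 days (March has 31).
Apr 1, 2005 → May 1, 2005: 30 days (April has 30).
May 1, 2005 → Jun 1, 2005: 31 days (May has 31).
Jun 1, 2005 → Jul 1, 2005: 30 days (June has 30).
Jul 1, 2005 → Jul 21, 2005: 20 days.
Total: 201 days.
201 mod 7 = 5, so Saturday + 5 = Thursday.

Thursday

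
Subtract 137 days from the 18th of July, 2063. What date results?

−18 → Jun 30, 2063 (end of Jun, 30 days; 119 left).
−30 → May 31, 2063 (end of May, 31 days; 89 left).
−31 → Apr 30, 2063 (end of Apr, 30 days; 58 left).
−30 → Mar 31, 2063 (end of Mar, 31 days; 28 left).
−28 → Mar 3, 2063.

March 3, 2063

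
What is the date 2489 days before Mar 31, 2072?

June 7, 2065

−366 (one year; includes Feb 29, 2072) → Mar 31, 2071 (2123 left).
−365 (one year) → Mar 31, 2070 (1758 left).
−365 (one year) → Mar 31, 2069 (1393 left).
−365 (one year) → Mar 31, 2068 (1028 left).
−366 (one year; includes Feb 29, 2068) → Mar 31, 2067 (662 left).
−365 (one year) → Mar 31, 2066 (297 left).
−31 → Feb 28, 2066 (end of Feb, 28 days; 266 left).
−28 → Jan 31, 2066 (end of Jan, 31 days; 238 left).
−31 → Dec 31, 2065 (end of Dec, 31 days; 207 left).
−31 → Nov 30, 2065 (end of Nov, 30 days; 176 left).
−30 → Oct 31, 2065 (end of Oct, 31 days; 146 left).
−31 → Sep 30, 2065 (end of Sep, 30 days; 115 left).
−30 → Aug 31, 2065 (end of Aug, 31 days; 85 left).
−31 → Jul 31, 2065 (end of Jul, 31 days; 54 left).
−31 → Jun 30, 2065 (end of Jun, 30 days; 23 left).
−23 → Jun 7, 2065.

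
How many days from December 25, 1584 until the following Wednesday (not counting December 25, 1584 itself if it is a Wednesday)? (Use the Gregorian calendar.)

1

Dec 25, 1584 is a Tuesday.
From Tuesday to the next Wednesday is 1 day.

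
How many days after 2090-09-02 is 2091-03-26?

Sep 2, 2090 → Oct 2, 2090: 30 days (September has 30).
Oct 2, 2090 → Nov 2, 2090: 31 days (October has 31).
Nov 2, 2090 → Dec 2, 2090: 30 days (November has 30).
Dec 2, 2090 → Jan 2, 2091: 31 days (December has 31).
Jan 2, 2091 → Feb 2, 2091: 31 days (January has 31).
Feb 2, 2091 → Mar 2, 2091: 28 days (February has 28).
Mar 2, 2091 → Mar 26, 2091: 24 days.
Total: 205 days.

205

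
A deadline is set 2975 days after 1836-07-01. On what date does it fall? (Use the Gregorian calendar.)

August 23, 1844

+365 (one year) → Jul 1, 1837 (2610 left).
+365 (one year) → Jul 1, 1838 (2245 left).
+365 (one year) → Jul 1, 1839 (1880 left).
+366 (one year; includes Feb 29, 1840) → Jul 1, 1840 (1514 left).
+365 (one year) → Jul 1, 1841 (1149 left).
+365 (one year) → Jul 1, 1842 (784 left).
+365 (one year) → Jul 1, 1843 (419 left).
+366 (one year; includes Feb 29, 1844) → Jul 1, 1844 (53 left).
Jul has 31 days: +31 → Aug 1, 1844 (22 left).
+22 → Aug 23, 1844.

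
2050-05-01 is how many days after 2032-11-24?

Nov 24, 2032 → Nov 24, 2033: 365 days.
Nov 24, 2033 → Nov 24, 2034: 365 days.
Nov 24, 2034 → Nov 24, 2035: 365 days.
Nov 24, 2035 → Nov 24, 2036: 366 days (Feb 29, 2036 is in that span).
Nov 24, 2036 → Nov 24, 2037: 365 days.
Nov 24, 2037 → Nov 24, 2038: 365 days.
Nov 24, 2038 → Nov 24, 2039: 365 days.
Nov 24, 2039 → Nov 24, 2040: 366 days (Feb 29, 2040 is in that span).
Nov 24, 2040 → Nov 24, 2041: 365 days.
Nov 24, 2041 → Nov 24, 2042: 365 days.
Nov 24, 2042 → Nov 24, 2043: 365 days.
Nov 24, 2043 → Nov 24, 2044: 366 days (Feb 29, 2044 is in that span).
Nov 24, 2044 → Nov 24, 2045: 365 days.
Nov 24, 2045 → Nov 24, 2046: 365 days.
Nov 24, 2046 → Nov 24, 2047: 365 days.
Nov 24, 2047 → Nov 24, 2048: 366 days (Feb 29, 2048 is in that span).
Nov 24, 2048 → Nov 24, 2049: 365 days.
Nov 24, 2049 → Dec 24, 2049: 30 days (November has 30).
Dec 24, 2049 → Jan 24, 2050: 31 days (December has 31).
Jan 24, 2050 → Feb 24, 2050: 31 days (January has 31).
Feb 24, 2050 → Mar 24, 2050: 28 days (February has 28).
Mar 24, 2050 → Apr 24, 2050: 31 days (March has 31).
Apr 24, 2050 → May 1, 2050: 7 days.
Total: 6367 days.

6367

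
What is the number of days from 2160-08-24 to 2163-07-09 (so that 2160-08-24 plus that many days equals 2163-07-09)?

1049

Aug 24, 2160 → Aug 24, 2161: 365 days.
Aug 24, 2161 → Aug 24, 2162: 365 days.
Aug 24, 2162 → Sep 24, 2162: 31 days (August has 31).
Sep 24, 2162 → Oct 24, 2162: 30 days (September has 30).
Oct 24, 2162 → Nov 24, 2162: 31 days (October has 31).
Nov 24, 2162 → Dec 24, 2162: 30 days (November has 30).
Dec 24, 2162 → Jan 24, 2163: 31 days (December has 31).
Jan 24, 2163 → Feb 24, 2163: 31 days (January has 31).
Feb 24, 2163 → Mar 24, 2163: 28 days (February has 28).
Mar 24, 2163 → Apr 24, 2163: 31 days (March has 31).
Apr 24, 2163 → May 24, 2163: 30 days (April has 30).
May 24, 2163 → Jun 24, 2163: 31 days (May has 31).
Jun 24, 2163 → Jul 9, 2163: 15 days.
Total: 1049 days.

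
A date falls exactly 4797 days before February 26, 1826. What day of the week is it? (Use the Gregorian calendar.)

Feb 26, 1826 is a Sunday.
4797 mod 7 = 2, so 4797 days before a Sunday is Sunday − 2 = Friday.

Friday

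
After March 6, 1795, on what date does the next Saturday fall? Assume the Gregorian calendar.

March 7, 1795

Mar 6, 1795 is a Friday.
From Friday to the next Saturday is 1 day.
Mar 6, 1795 + 1 = Mar 7, 1795.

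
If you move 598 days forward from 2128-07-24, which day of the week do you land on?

Tuesday

Jul 24, 2128 is a Saturday.
598 mod 7 = 3, so 598 days after a Saturday is Saturday + 3 = Tuesday.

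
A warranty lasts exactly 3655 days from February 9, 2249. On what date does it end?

+365 (one year) → Feb 9, 2250 (3290 left).
+365 (one year) → Feb 9, 2251 (2925 left).
+365 (one year) → Feb 9, 2252 (2560 left).
+366 (one year; includes Feb 29, 2252) → Feb 9, 2253 (2194 left).
+365 (one year) → Feb 9, 2254 (1829 left).
+365 (one year) → Feb 9, 2255 (1464 left).
+365 (one year) → Feb 9, 2256 (1099 left).
+366 (one year; includes Feb 29, 2256) → Feb 9, 2257 (733 left).
+365 (one year) → Feb 9, 2258 (368 left).
Feb has 28 days: +20 → Mar 1, 2258 (348 left).
Mar has 31 days: +31 → Apr 1, 2258 (317 left).
Apr has 30 days: +30 → May 1, 2258 (287 left).
May has 31 days: +31 → Jun 1, 2258 (256 left).
Jun has 30 days: +30 → Jul 1, 2258 (226 left).
Jul has 31 days: +31 → Aug 1, 2258 (195 left).
Aug has 31 days: +31 → Sep 1, 2258 (164 left).
Sep has 30 days: +30 → Oct 1, 2258 (134 left).
Oct has 31 days: +31 → Nov 1, 2258 (103 left).
Nov has 30 days: +30 → Dec 1, 2258 (73 left).
Dec has 31 days: +31 → Jan 1, 2259 (42 left).
Jan has 31 days: +31 → Feb 1, 2259 (11 left).
+11 → Feb 12, 2259.

February 12, 2259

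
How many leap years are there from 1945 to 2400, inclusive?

Multiples of 4 in [1945,2400]: 114.
Of those, multiples of 100: 5 (not leap unless ÷400).
Multiples of 400: 2.
Leap years = 114 − 5 + 2 = 111.

111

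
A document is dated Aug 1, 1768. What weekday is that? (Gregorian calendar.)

Monday

Doomsday rule: the anchor day for the 1700s is Sunday. For year 68: 68÷12 = 5 r 8, and 8÷4 = 2, so 5+8+2 = 15.
Sunday + 15 ≡ Monday — that's 1768's doomsday.
In August the doomsday date is Aug 8.
Aug 1 is 7 days before Aug 8; 7 mod 7 = 0, so Monday − 0 = Monday.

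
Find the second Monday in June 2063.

June 1, 2063 is a Friday.
The first Monday is therefore June 4 (3 days later).
The second Monday is 4 + 1×7 = June 11.

June 11, 2063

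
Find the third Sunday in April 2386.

April 1, 2386 is a Tuesday.
The first Sunday is therefore April 6 (5 days later).
The third Sunday is 6 + 2×7 = April 20.

April 20, 2386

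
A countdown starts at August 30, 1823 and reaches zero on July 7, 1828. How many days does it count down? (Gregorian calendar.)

Aug 30, 1823 → Aug 30, 1824: 366 days (Feb 29, 1824 is in that span).
Aug 30, 1824 → Aug 30, 1825: 365 days.
Aug 30, 1825 → Aug 30, 1826: 365 days.
Aug 30, 1826 → Aug 30, 1827: 365 days.
Aug 30, 1827 → Sep 30, 1827: 31 days (August has 31).
Sep 30, 1827 → Oct 30, 1827: 30 days (September has 30).
Oct 30, 1827 → Nov 30, 1827: 31 days (October has 31).
Nov 30, 1827 → Dec 30, 1827: 30 days (November has 30).
Dec 30, 1827 → Jan 30, 1828: 31 days (December has 31).
Jan 30, 1828 → Feb 29, 1828: 30 days (January has 31).
Feb 29, 1828 → Mar 29, 1828: 29 days (February has 29).
Mar 29, 1828 → Apr 29, 1828: 31 days (March has 31).
Apr 29, 1828 → May 29, 1828: 30 days (April has 30).
May 29, 1828 → Jun 29, 1828: 31 days (May has 31).
Jun 29, 1828 → Jul 7, 1828: 8 days.
Total: 1773 days.

1773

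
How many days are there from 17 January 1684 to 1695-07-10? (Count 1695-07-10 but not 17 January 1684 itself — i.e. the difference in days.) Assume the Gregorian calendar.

4192

Jan 17, 1684 → Jan 17, 1685: 366 days (Feb 29, 1684 is in that span).
Jan 17, 1685 → Jan 17, 1686: 365 days.
Jan 17, 1686 → Jan 17, 1687: 365 days.
Jan 17, 1687 → Jan 17, 1688: 365 days.
Jan 17, 1688 → Jan 17, 1689: 366 days (Feb 29, 1688 is in that span).
Jan 17, 1689 → Jan 17, 1690: 365 days.
Jan 17, 1690 → Jan 17, 1691: 365 days.
Jan 17, 1691 → Jan 17, 1692: 365 days.
Jan 17, 1692 → Jan 17, 1693: 366 days (Feb 29, 1692 is in that span).
Jan 17, 1693 → Jan 17, 1694: 365 days.
Jan 17, 1694 → Jan 17, 1695: 365 days.
Jan 17, 1695 → Feb 17, 1695: 31 days (January has 31).
Feb 17, 1695 → Mar 17, 1695: 28 days (February has 28).
Mar 17, 1695 → Apr 17, 1695: 31 days (March has 31).
Apr 17, 1695 → May 17, 1695: 30 days (April has 30).
May 17, 1695 → Jun 17, 1695: 31 days (May has 31).
Jun 17, 1695 → Jul 10, 1695: 23 days.
Total: 4192 days.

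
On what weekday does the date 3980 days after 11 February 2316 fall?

Tuesday

First find the weekday of Feb 11, 2316. Doomsday rule: the anchor day for the 2300s is Wednesday. For year 16: 16÷12 = 1 r 4, and 4÷4 = 1, so 1+4+1 = 6.
Wednesday + 6 ≡ Tuesday — that's 2316's doomsday.
In February the doomsday date is Feb 29 (2316 is a leap year (divisible by 4)).
Feb 11 is 18 days before Feb 29; 18 mod 7 = 4, so Tuesday − 4 = Friday.
3980 mod 7 = 4, so 3980 days after a Friday is Friday + 4 = Tuesday.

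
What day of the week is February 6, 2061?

Sunday

January 1, 2061 is a Saturday.
Jan 1, 2061 → Feb 1, 2061: 31 days (January has 31).
Feb 1, 2061 → Feb 6, 2061: 5 days.
Total: 36 days.
36 mod 7 = 1, so Saturday + 1 = Sunday.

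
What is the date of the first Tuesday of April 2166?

April 1, 2166 is a Tuesday.
The first Tuesday is therefore April 1 (same day).

April 1, 2166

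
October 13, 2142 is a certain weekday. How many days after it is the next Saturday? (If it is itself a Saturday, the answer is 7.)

7

Oct 13, 2142 is a Saturday.
From Saturday to the next Saturday is 7 days.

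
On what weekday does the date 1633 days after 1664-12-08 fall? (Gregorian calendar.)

First find the weekday of Dec 8, 1664. Doomsday rule: the anchor day for the 1600s is Tuesday. For year 64: 64÷12 = 5 r 4, and 4÷4 = 1, so 5+4+1 = 10.
Tuesday + 10 ≡ Friday — that's 1664's doomsday.
In December the doomsday date is Dec 12.
Dec 8 is 4 days before Dec 12; 4 mod 7 = 4, so Friday − 4 = Monday.
1633 mod 7 = 2, so 1633 days after a Monday is Monday + 2 = Wednesday.

Wednesday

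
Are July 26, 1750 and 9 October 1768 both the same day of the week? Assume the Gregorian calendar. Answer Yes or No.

From Jul 26, 1750 to Oct 9, 1768 is 6650 days.
6650 mod 7 = 0, so they are the same weekday.
(Jul 26, 1750 is a Sunday; Oct 9, 1768 is a Sunday.)

Yes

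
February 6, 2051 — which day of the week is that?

Monday

Doomsday rule: the anchor day for the 2000s is Tuesday. For year 51: 51÷12 = 4 r 3, and 3÷4 = 0, so 4+3+0 = 7.
Tuesday + 7 ≡ Tuesday — that's 2051's doomsday.
In February the doomsday date is Feb 28 (2051 is not a leap year).
Feb 6 is 22 days before Feb 28; 22 mod 7 = 1, so Tuesday − 1 = Monday.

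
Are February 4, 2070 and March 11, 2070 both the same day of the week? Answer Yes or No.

From Feb 4, 2070 to Mar 11, 2070 is 35 days.
35 mod 7 = 0, so they are the same weekday.
(Feb 4, 2070 is a Tuesday; Mar 11, 2070 is a Tuesday.)

Yes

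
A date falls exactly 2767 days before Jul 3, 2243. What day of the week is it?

Saturday

Jul 3, 2243 is a Monday.
2767 mod 7 = 2, so 2767 days before a Monday is Monday − 2 = Saturday.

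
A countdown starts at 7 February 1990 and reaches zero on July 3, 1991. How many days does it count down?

Feb 7, 1990 → Feb 7, 1991: 365 days.
Feb 7, 1991 → Mar 7, 1991: 28 days (February has 28).
Mar 7, 1991 → Apr 7, 1991: 31 days (March has 31).
Apr 7, 1991 → May 7, 1991: 30 days (April has 30).
May 7, 1991 → Jun 7, 1991: 31 days (May has 31).
Jun 7, 1991 → Jul 3, 1991: 26 days.
Total: 511 days.

511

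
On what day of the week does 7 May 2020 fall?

Doomsday rule: the anchor day for the 2000s is Tuesday. For year 20: 20÷12 = 1 r 8, and 8÷4 = 2, so 1+8+2 = 11.
Tuesday + 11 ≡ Saturday — that's 2020's doomsday.
In May the doomsday date is May 9.
May 7 is 2 days before May 9; 2 mod 7 = 2, so Saturday − 2 = Thursday.

Thursday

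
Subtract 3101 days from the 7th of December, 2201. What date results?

−365 (one year) → Dec 7, 2200 (2736 left).
−365 (one year) → Dec 7, 2199 (2371 left).
−365 (one year) → Dec 7, 2198 (2006 left).
−365 (one year) → Dec 7, 2197 (1641 left).
−365 (one year) → Dec 7, 2196 (1276 left).
−366 (one year; includes Feb 29, 2196) → Dec 7, 2195 (910 left).
−365 (one year) → Dec 7, 2194 (545 left).
−365 (one year) → Dec 7, 2193 (180 left).
−7 → Nov 30, 2193 (end of Nov, 30 days; 173 left).
−30 → Oct 31, 2193 (end of Oct, 31 days; 143 left).
−31 → Sep 30, 2193 (end of Sep, 30 days; 112 left).
−30 → Aug 31, 2193 (end of Aug, 31 days; 82 left).
−31 → Jul 31, 2193 (end of Jul, 31 days; 51 left).
−31 → Jun 30, 2193 (end of Jun, 30 days; 20 left).
−20 → Jun 10, 2193.

June 10, 2193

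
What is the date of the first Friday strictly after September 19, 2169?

September 22, 2169

Sep 19, 2169 is a Tuesday.
From Tuesday to the next Friday is 3 days.
Sep 19, 2169 + 3 = Sep 22, 2169.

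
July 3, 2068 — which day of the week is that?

Doomsday rule: the anchor day for the 2000s is Tuesday. For year 68: 68÷12 = 5 r 8, and 8÷4 = 2, so 5+8+2 = 15.
Tuesday + 15 ≡ Wednesday — that's 2068's doomsday.
In July the doomsday date is Jul 11.
Jul 3 is 8 days before Jul 11; 8 mod 7 = 1, so Wednesday − 1 = Tuesday.

Tuesday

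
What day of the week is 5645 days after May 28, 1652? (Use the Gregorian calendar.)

Friday

May 28, 1652 is a Tuesday.
5645 mod 7 = 3, so 5645 days after a Tuesday is Tuesday + 3 = Friday.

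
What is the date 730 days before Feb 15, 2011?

−365 (one year) → Feb 15, 2010 (365 left).
−15 → Jan 31, 2010 (end of Jan, 31 days; 350 left).
−31 → Dec 31, 2009 (end of Dec, 31 days; 319 left).
−31 → Nov 30, 2009 (end of Nov, 30 days; 288 left).
−30 → Oct 31, 2009 (end of Oct, 31 days; 258 left).
−31 → Sep 30, 2009 (end of Sep, 30 days; 227 left).
−30 → Aug 31, 2009 (end of Aug, 31 days; 197 left).
−31 → Jul 31, 2009 (end of Jul, 31 days; 166 left).
−31 → Jun 30, 2009 (end of Jun, 30 days; 135 left).
−30 → May 31, 2009 (end of May, 31 days; 105 left).
−31 → Apr 30, 2009 (end of Apr, 30 days; 74 left).
−30 → Mar 31, 2009 (end of Mar, 31 days; 44 left).
−31 → Feb 28, 2009 (end of Feb, 28 days; 13 left).
−13 → Feb 15, 2009.

February 15, 2009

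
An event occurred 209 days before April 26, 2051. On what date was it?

−26 → Mar 31, 2051 (end of Mar, 31 days; 183 left).
−31 → Feb 28, 2051 (end of Feb, 28 days; 152 left).
−28 → Jan 31, 2051 (end of Jan, 31 days; 124 left).
−31 → Dec 31, 2050 (end of Dec, 31 days; 93 left).
−31 → Nov 30, 2050 (end of Nov, 30 days; 62 left).
−30 → Oct 31, 2050 (end of Oct, 31 days; 32 left).
−31 → Sep 30, 2050 (end of Sep, 30 days; 1 left).
−1 → Sep 29, 2050.

September 29, 2050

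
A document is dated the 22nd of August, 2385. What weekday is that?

Doomsday rule: the anchor day for the 2300s is Wednesday. For year 85: 85÷12 = 7 r 1, and 1÷4 = 0, so 7+1+0 = 8.
Wednesday + 8 ≡ Thursday — that's 2385's doomsday.
In August the doomsday date is Aug 8.
Aug 22 is 14 days after Aug 8; 14 mod 7 = 0, so Thursday + 0 = Thursday.

Thursday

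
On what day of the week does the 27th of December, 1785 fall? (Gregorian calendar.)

Tuesday

Doomsday rule: the anchor day for the 1700s is Sunday. For year 85: 85÷12 = 7 r 1, and 1÷4 = 0, so 7+1+0 = 8.
Sunday + 8 ≡ Monday — that's 1785's doomsday.
In December the doomsday date is Dec 12.
Dec 27 is 15 days after Dec 12; 15 mod 7 = 1, so Monday + 1 = Tuesday.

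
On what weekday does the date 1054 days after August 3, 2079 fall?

Aug 3, 2079 is a Thursday.
1054 mod 7 = 4, so 1054 days after a Thursday is Thursday + 4 = Monday.

Monday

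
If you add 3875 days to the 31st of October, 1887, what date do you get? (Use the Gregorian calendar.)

+366 (one year; includes Feb 29, 1888) → Oct 31, 1888 (3509 left).
+365 (one year) → Oct 31, 1889 (3144 left).
+365 (one year) → Oct 31, 1890 (2779 left).
+365 (one year) → Oct 31, 1891 (2414 left).
+366 (one year; includes Feb 29, 1892) → Oct 31, 1892 (2048 left).
+365 (one year) → Oct 31, 1893 (1683 left).
+365 (one year) → Oct 31, 1894 (1318 left).
+365 (one year) → Oct 31, 1895 (953 left).
+366 (one year; includes Feb 29, 1896) → Oct 31, 1896 (587 left).
+365 (one year) → Oct 31, 1897 (222 left).
Oct has 31 days: +1 → Nov 1, 1897 (221 left).
Nov has 30 days: +30 → Dec 1, 1897 (191 left).
Dec has 31 days: +31 → Jan 1, 1898 (160 left).
Jan has 31 days: +31 → Feb 1, 1898 (129 left).
Feb has 28 days: +28 → Mar 1, 1898 (101 left).
Mar has 31 days: +31 → Apr 1, 1898 (70 left).
Apr has 30 days: +30 → May 1, 1898 (40 left).
May has 31 days: +31 → Jun 1, 1898 (9 left).
+9 → Jun 10, 1898.

June 10, 1898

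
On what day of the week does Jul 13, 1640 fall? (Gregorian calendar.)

Friday

Doomsday rule: the anchor day for the 1600s is Tuesday. For year 40: 40÷12 = 3 r 4, and 4÷4 = 1, so 3+4+1 = 8.
Tuesday + 8 ≡ Wednesday — that's 1640's doomsday.
In July the doomsday date is Jul 11.
Jul 13 is 2 days after Jul 11; 2 mod 7 = 2, so Wednesday + 2 = Friday.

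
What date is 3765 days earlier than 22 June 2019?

March 1, 2009

−365 (one year) → Jun 22, 2018 (3400 left).
−365 (one year) → Jun 22, 2017 (3035 left).
−365 (one year) → Jun 22, 2016 (2670 left).
−366 (one year; includes Feb 29, 2016) → Jun 22, 2015 (2304 left).
−365 (one year) → Jun 22, 2014 (1939 left).
−365 (one year) → Jun 22, 2013 (1574 left).
−365 (one year) → Jun 22, 2012 (1209 left).
−366 (one year; includes Feb 29, 2012) → Jun 22, 2011 (843 left).
−365 (one year) → Jun 22, 2010 (478 left).
−365 (one year) → Jun 22, 2009 (113 left).
−22 → May 31, 2009 (end of May, 31 days; 91 left).
−31 → Apr 30, 2009 (end of Apr, 30 days; 60 left).
−30 → Mar 31, 2009 (end of Mar, 31 days; 30 left).
−30 → Mar 1, 2009.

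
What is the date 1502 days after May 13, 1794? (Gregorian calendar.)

+365 (one year) → May 13, 1795 (1137 left).
+366 (one year; includes Feb 29, 1796) → May 13, 1796 (771 left).
+365 (one year) → May 13, 1797 (406 left).
+365 (one year) → May 13, 1798 (41 left).
May has 31 days: +19 → Jun 1, 1798 (22 left).
+22 → Jun 23, 1798.

June 23, 1798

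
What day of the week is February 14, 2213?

January 1, 2213 is a Friday.
Jan 1, 2213 → Feb 1, 2213: 31 days (January has 31).
Feb 1, 2213 → Feb 14, 2213: 13 days.
Total: 44 days.
44 mod 7 = 2, so Friday + 2 = Sunday.

Sunday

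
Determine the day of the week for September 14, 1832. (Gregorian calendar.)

Friday

Doomsday rule: the anchor day for the 1800s is Friday. For year 32: 32÷12 = 2 r 8, and 8÷4 = 2, so 2+8+2 = 12.
Friday + 12 ≡ Wednesday — that's 1832's doomsday.
In September the doomsday date is Sep 5.
Sep 14 is 9 days after Sep 5; 9 mod 7 = 2, so Wednesday + 2 = Friday.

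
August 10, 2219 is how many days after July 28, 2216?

Jul 28, 2216 → Jul 28, 2217: 365 days.
Jul 28, 2217 → Jul 28, 2218: 365 days.
Jul 28, 2218 → Aug 28, 2218: 31 days (July has 31).
Aug 28, 2218 → Sep 28, 2218: 31 days (August has 31).
Sep 28, 2218 → Oct 28, 2218: 30 days (September has 30).
Oct 28, 2218 → Nov 28, 2218: 31 days (October has 31).
Nov 28, 2218 → Dec 28, 2218: 30 days (November has 30).
Dec 28, 2218 → Jan 28, 2219: 31 days (December has 31).
Jan 28, 2219 → Feb 28, 2219: 31 days (January has 31).
Feb 28, 2219 → Mar 28, 2219: 28 days (February has 28).
Mar 28, 2219 → Apr 28, 2219: 31 days (March has 31).
Apr 28, 2219 → May 28, 2219: 30 days (April has 30).
May 28, 2219 → Jun 28, 2219: 31 days (May has 31).
Jun 28, 2219 → Jul 28, 2219: 30 days (June has 30).
Jul 28, 2219 → Aug 10, 2219: 13 days.
Total: 1108 days.

1108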